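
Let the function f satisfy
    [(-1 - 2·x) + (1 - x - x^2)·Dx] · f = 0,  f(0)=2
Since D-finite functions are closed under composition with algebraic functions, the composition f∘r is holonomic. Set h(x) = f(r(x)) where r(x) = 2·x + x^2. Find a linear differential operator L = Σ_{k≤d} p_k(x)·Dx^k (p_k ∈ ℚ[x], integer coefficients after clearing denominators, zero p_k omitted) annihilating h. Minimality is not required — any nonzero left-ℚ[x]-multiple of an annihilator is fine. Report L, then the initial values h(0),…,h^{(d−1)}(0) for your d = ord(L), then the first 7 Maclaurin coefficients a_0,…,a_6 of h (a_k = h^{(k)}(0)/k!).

f: a_k = 2, 2, 4, 6, 10, 16, 26, …
f∘r: x↦r, Dx↦Dx/r' in L_f ⇒ L₀.
L = (2 + 10·x + 12·x^2 + 4·x^3) + (-1 + 2·x + 5·x^2 + 4·x^3 + x^4)·Dx  (order 1).
h: a_k = 2, 4, 18, 64, 236, 868, 3190, …
ICs: h(0) = 2.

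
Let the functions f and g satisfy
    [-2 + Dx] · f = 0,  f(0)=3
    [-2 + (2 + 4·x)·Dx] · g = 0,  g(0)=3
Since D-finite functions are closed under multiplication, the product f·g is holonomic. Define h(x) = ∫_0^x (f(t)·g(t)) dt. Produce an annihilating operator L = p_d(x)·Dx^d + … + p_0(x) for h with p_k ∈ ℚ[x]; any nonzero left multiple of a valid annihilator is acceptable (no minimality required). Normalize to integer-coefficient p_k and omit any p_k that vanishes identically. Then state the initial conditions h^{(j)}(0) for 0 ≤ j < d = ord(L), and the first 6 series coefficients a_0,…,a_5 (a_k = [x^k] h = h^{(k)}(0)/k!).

L = (-3 - 4·x)·Dx + (1 + 2·x)·Dx^2  (order 2).
h: a_k = 0, 9, 27/2, 21/2, 51/8, 99/40, …
ICs: h(0) = 0, h′(0) = 9.

f: a_k = 3, 6, 6, 4, 2, 4/5, …
g: a_k = 3, 3, -3/2, 3/2, -15/8, 21/8, …
h₀=f·g: eliminate ⇒ L₀, order ≤ 1·1.
h=∫₀ˣh₀: take L = L₀·Dx.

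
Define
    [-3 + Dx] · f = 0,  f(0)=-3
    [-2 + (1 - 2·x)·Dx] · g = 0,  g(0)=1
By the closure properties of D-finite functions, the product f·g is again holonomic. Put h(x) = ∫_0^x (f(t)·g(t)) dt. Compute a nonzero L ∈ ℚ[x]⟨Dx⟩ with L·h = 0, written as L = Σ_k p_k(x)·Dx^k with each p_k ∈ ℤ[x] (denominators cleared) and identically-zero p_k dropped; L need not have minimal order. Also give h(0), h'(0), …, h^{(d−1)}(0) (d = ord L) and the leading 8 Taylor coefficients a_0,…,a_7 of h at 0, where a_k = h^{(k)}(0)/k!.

L = (5 - 6·x)·Dx + (-1 + 2·x)·Dx^2  (order 2).
h: a_k = 0, -3, -15/2, -29/2, -201/8, -1689/40, -5711/80, -1965/16, …
ICs: h(0) = 0, h′(0) = -3.

f: a_k = -3, -9, -27/2, -27/2, -81/8, -243/40, -243/80, -729/560, …
g: a_k = 1, 2, 4, 8, 16, 32, 64, 128, …
Sym-product of L_f,L_g gives L₀ (≤ ord 1).
∫: right-multiply L₀ by Dx.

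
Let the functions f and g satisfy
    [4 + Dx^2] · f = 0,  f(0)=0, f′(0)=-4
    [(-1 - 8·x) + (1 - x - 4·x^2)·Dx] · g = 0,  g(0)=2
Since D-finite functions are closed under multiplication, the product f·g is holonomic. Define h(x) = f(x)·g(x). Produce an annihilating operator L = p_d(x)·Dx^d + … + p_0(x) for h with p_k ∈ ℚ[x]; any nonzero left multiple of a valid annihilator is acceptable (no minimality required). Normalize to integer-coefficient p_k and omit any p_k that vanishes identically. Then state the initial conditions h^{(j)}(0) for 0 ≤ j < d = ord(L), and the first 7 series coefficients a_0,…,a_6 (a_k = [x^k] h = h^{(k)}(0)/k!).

L = (4 + 4·x + 16·x^2) + (2 + 16·x)·Dx + (-1 + x + 4·x^2)·Dx^2  (order 2).
h: a_k = 0, -8, -8, -104/3, -200/3, -1032/5, -7096/15, …
ICs: h(0) = 0, h′(0) = -8.

f: a_k = 0, -4, 0, 8/3, 0, -8/15, 0, …
g: a_k = 2, 2, 10, 18, 58, 130, 362, …
L₀ := L_f ⊗_s L_g (sym. prod.), ord ≤ 2.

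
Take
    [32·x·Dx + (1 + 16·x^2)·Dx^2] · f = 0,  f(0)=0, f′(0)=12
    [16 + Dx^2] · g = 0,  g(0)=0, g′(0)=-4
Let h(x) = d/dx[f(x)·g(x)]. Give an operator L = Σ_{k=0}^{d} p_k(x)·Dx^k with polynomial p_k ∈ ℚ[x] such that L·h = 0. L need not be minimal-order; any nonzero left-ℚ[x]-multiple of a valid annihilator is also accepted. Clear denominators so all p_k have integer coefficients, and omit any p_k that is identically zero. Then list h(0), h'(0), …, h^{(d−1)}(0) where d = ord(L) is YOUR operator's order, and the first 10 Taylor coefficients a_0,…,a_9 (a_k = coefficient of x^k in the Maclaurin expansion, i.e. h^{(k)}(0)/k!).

L = (14080 + 602112·x^2 + 15106048·x^4 + 50331648·x^6 + 100663296·x^8 + 268435456·x^10 + 2147483648·x^12) + (8704·x + 581632·x^3 + 9175040·x^5 + 41943040·x^7 + 167772160·x^9 + 536870912·x^11)·Dx + (960 + 43520·x^2 + 1093632·x^4 + 4849664·x^6 + 16777216·x^8 + 67108864·x^10 + 268435456·x^12)·Dx^2 + (544·x + 36352·x^3 + 573440·x^5 + 2621440·x^7 + 10485760·x^9 + 33554432·x^11)·Dx^3 + (5 + 368·x^2 + 9344·x^4 + 106496·x^6 + 655360·x^8 + 3145728·x^10 + 8388608·x^12)·Dx^4  (order 4).
h: a_k = 0, -96, 0, 1536, 0, -19456, 0, 1409024/5, 0, -4062396416/945, …
ICs: h(0) = 0, h′(0) = -96, h′′(0) = 0, h′′′(0) = 9216.

f: a_k = 0, 12, 0, -64, 0, 3072/5, 0, -49152/7, 0, 262144/3, …
g: a_k = 0, -4, 0, 32/3, 0, -128/15, 0, 1024/315, 0, -2048/2835, …
L₀ := L_f ⊗_s L_g (sym. prod.), ord ≤ 4.
Derive L from L₀ (diff closure).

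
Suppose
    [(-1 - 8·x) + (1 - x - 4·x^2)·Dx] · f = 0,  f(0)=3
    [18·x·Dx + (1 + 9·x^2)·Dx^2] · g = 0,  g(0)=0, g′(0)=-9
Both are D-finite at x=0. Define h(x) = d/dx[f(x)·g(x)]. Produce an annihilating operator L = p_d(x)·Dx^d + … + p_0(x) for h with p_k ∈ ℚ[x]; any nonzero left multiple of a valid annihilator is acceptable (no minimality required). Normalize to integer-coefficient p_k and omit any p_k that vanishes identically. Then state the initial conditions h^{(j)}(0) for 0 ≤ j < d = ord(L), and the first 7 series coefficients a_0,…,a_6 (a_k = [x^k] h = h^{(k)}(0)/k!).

f: a_k = 3, 3, 15, 27, 87, 195, 543, …
g: a_k = 0, -9, 0, 27, 0, -729/5, 0, …
f·g: L₀ = L_f ⊗_s L_g, ord ≤ 1·2.
h=h₀': d/dx-closure on L₀ ⇒ L.
L = (6 + 5022·x^2 + 7776·x^3 + 46656·x^4) + (21 + 186·x + 297·x^2 + 1710·x^3 + 7776·x^4 + 31104·x^5)·Dx + (-4 - 5·x - 119·x^2 + 99·x^3 - 315·x^4 + 1296·x^5 + 3888·x^6)·Dx^2  (order 2).
h: a_k = -27, -54, -162, -648, -4077, -43902/5, -13392, …
ICs: h(0) = -27, h′(0) = -54.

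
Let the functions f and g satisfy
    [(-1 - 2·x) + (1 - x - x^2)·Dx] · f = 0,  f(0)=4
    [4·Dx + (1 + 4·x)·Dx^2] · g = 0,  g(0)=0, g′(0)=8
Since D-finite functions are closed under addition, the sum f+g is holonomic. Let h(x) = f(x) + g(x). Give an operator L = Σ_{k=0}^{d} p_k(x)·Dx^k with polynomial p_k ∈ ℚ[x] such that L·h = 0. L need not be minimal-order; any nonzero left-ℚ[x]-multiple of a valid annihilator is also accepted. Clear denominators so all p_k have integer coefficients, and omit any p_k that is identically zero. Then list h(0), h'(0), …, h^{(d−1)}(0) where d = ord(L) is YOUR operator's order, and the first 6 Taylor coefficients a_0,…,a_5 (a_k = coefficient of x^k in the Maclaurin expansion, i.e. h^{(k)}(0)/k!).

L = (100 + 272·x + 392·x^2 + 144·x^3 + 96·x^4)·Dx + (-7 + 96·x + 434·x^2 + 540·x^3 + 304·x^4 + 160·x^5)·Dx^2 + (-4 - 25·x - 28·x^2 + 46·x^3 + 73·x^4 + 76·x^5 + 32·x^6)·Dx^3  (order 3).
h: a_k = 4, 12, -8, 164/3, -108, 2208/5, …
ICs: h(0) = 4, h′(0) = 12, h′′(0) = -16.

f: a_k = 4, 4, 8, 12, 20, 32, …
g: a_k = 0, 8, -16, 128/3, -128, 2048/5, …
Sum ⇒ L₀ = lclm(L_f,L_g) in ℚ(x)⟨Dx⟩.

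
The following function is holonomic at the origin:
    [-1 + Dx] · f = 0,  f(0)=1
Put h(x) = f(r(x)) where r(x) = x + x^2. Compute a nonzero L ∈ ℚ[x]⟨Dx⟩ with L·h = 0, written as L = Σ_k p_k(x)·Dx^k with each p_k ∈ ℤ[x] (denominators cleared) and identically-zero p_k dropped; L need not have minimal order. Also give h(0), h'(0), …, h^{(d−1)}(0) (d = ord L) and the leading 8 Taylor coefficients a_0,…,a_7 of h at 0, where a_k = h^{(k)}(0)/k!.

f: a_k = 1, 1, 1/2, 1/6, 1/24, 1/120, 1/720, 1/5040, …
f∘r: x↦r, Dx↦Dx/r' in L_f ⇒ L₀.
L = (-1 - 2·x) + Dx  (order 1).
h: a_k = 1, 1, 3/2, 7/6, 25/24, 27/40, 331/720, 1303/5040, …
ICs: h(0) = 1.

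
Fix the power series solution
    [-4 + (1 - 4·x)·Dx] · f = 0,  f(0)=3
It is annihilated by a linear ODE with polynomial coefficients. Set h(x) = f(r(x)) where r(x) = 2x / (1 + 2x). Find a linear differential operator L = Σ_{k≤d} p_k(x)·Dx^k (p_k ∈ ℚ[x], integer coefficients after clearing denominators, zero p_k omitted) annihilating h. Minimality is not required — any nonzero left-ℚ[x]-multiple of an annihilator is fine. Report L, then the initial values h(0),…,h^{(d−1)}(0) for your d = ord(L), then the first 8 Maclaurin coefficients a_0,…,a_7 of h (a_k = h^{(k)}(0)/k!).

L = 8 + (-1 + 4·x + 12·x^2)·Dx  (order 1).
h: a_k = 3, 24, 144, 864, 5184, 31104, 186624, 1119744, …
ICs: h(0) = 3.

f: a_k = 3, 12, 48, 192, 768, 3072, 12288, 49152, …
Substitute x→r, Dx→(1/r')Dx; clear ⇒ L₀.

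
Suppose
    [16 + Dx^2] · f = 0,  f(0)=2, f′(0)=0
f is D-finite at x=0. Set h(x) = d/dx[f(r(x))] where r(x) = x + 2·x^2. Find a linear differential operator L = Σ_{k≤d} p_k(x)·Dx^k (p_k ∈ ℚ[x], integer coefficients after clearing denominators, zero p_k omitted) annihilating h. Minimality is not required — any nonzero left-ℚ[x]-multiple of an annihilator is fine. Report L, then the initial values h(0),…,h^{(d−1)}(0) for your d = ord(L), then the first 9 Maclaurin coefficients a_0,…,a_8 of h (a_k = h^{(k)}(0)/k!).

f: a_k = 2, 0, -16, 0, 64/3, 0, -512/45, 0, 1024/315, …
L₀ from L_f via x↦r, Dx↦r'^{-1}Dx.
Derive L from L₀ (diff closure).
L = (64 + 256·x + 1536·x^2 + 4096·x^3 + 4096·x^4) + (-12 - 48·x)·Dx + (1 + 8·x + 16·x^2)·Dx^2  (order 2).
h: a_k = 0, -32, -192, -512/3, 2560/3, 45056/15, 57344/15, -851968/315, -557056/35, …
ICs: h(0) = 0, h′(0) = -32.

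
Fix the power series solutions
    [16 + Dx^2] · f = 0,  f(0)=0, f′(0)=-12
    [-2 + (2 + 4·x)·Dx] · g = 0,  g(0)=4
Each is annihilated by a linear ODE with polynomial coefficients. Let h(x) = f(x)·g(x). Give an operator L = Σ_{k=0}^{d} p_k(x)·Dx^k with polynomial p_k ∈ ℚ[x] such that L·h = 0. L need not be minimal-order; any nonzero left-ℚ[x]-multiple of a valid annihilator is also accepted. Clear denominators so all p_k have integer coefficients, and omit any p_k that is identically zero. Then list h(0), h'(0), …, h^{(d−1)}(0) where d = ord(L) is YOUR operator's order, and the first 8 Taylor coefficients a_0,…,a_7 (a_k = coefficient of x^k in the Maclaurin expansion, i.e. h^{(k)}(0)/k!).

L = (19 + 64·x + 64·x^2) + (-2 - 4·x)·Dx + (1 + 4·x + 4·x^2)·Dx^2  (order 2).
h: a_k = 0, -48, -48, 152, 104, -682/5, -402/5, 7687/105, …
ICs: h(0) = 0, h′(0) = -48.

f: a_k = 0, -12, 0, 32, 0, -128/5, 0, 1024/105, …
g: a_k = 4, 4, -2, 2, -5/2, 7/2, -21/4, 33/4, …
Sym-product of L_f,L_g gives L₀ (≤ ord 2).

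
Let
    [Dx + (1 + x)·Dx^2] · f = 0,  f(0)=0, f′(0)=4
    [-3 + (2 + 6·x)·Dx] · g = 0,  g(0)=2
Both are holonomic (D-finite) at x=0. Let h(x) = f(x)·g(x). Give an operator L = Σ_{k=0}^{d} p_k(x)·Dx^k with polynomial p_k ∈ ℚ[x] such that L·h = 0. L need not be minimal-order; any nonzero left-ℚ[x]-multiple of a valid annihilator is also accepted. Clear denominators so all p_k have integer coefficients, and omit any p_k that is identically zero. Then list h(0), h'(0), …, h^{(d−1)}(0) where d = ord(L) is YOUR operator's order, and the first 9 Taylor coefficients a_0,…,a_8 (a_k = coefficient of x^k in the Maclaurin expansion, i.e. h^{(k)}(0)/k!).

f: a_k = 0, 4, -2, 4/3, -1, 4/5, -2/3, 4/7, -1/2, …
g: a_k = 2, 3, -9/4, 27/8, -405/64, 1701/128, -15309/512, 72171/1024, -2814669/16384, …
h₀=f·g: eliminate ⇒ L₀, order ≤ 2·1.
L = (21 + 9·x) + (-8 - 24·x)·Dx + (4 + 28·x + 60·x^2 + 36·x^3)·Dx^2  (order 2).
h: a_k = 0, 8, 8, -37/3, 20, -2917/80, 17671/240, -719709/4480, 830323/2240, …
ICs: h(0) = 0, h′(0) = 8.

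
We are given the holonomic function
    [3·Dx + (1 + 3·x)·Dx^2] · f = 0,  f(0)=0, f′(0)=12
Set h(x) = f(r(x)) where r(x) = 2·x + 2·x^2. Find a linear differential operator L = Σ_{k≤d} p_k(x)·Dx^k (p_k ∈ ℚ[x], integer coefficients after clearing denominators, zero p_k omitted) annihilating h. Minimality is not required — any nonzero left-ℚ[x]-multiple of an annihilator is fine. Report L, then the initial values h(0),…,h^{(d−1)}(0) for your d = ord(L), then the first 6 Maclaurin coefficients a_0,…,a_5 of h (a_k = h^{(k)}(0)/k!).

L = (4 + 12·x + 12·x^2)·Dx + (1 + 8·x + 18·x^2 + 12·x^3)·Dx^2  (order 2).
h: a_k = 0, 24, -48, 144, -504, 9504/5, …
ICs: h(0) = 0, h′(0) = 24.

f: a_k = 0, 12, -18, 36, -81, 972/5, …
L₀ from L_f via x↦r, Dx↦r'^{-1}Dx.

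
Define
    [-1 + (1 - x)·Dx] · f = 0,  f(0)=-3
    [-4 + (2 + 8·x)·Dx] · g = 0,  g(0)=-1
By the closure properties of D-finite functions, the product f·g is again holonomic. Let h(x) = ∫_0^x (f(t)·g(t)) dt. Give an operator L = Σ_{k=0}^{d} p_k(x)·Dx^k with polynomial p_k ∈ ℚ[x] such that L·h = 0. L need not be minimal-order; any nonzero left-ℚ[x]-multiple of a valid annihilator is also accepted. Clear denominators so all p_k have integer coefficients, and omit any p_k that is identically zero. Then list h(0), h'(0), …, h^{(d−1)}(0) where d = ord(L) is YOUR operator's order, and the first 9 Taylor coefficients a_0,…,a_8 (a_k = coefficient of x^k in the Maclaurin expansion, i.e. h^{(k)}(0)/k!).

L = (3 + 2·x)·Dx + (-1 - 3·x + 4·x^2)·Dx^2  (order 2).
h: a_k = 0, 3, 9/2, 1, 15/4, -3, 23/2, -183/7, 609/8, …
ICs: h(0) = 0, h′(0) = 3.

f: a_k = -3, -3, -3, -3, -3, -3, -3, -3, -3, …
g: a_k = -1, -2, 2, -4, 10, -28, 84, -264, 858, …
h₀=f·g: eliminate ⇒ L₀, order ≤ 1·1.
∫: right-multiply L₀ by Dx.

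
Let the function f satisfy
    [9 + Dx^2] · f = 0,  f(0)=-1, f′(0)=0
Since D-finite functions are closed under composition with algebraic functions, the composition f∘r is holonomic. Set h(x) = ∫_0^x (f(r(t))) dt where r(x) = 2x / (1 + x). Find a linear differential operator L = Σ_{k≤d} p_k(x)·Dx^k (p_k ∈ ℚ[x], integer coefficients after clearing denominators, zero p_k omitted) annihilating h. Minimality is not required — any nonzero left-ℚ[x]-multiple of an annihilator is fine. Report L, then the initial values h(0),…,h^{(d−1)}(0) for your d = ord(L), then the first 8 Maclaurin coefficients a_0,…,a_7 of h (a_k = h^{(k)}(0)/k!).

f: a_k = -1, 0, 9/2, 0, -27/8, 0, 81/80, 0, …
h₀=f(r): pull back L_f along r ⇒ L₀.
∫: right-multiply L₀ by Dx.
L = 36·Dx + (2 + 6·x + 6·x^2 + 2·x^3)·Dx^2 + (1 + 4·x + 6·x^2 + 4·x^3 + x^4)·Dx^3  (order 3).
h: a_k = 0, -1, 0, 6, -9, 0, 24, -1926/35, …
ICs: h(0) = 0, h′(0) = -1, h′′(0) = 0.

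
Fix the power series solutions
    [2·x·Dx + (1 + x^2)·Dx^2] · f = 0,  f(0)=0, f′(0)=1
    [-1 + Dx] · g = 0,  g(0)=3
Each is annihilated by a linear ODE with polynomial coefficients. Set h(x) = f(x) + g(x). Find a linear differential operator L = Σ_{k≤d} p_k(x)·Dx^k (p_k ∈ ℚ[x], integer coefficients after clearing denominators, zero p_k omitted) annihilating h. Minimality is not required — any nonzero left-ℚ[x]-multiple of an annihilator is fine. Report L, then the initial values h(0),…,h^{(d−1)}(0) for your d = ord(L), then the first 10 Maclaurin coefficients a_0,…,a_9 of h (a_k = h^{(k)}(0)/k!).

f: a_k = 0, 1, 0, -1/3, 0, 1/5, 0, -1/7, 0, 1/9, …
g: a_k = 3, 3, 3/2, 1/2, 1/8, 1/40, 1/240, 1/1680, 1/13440, 1/120960, …
f+g: L₀ = lclm(L_f,L_g), ord ≤ 2+1.
L = (2 - 4·x - 2·x^2)·Dx + (-3 + 3·x + x^2 - x^3)·Dx^2 + (1 + x + x^2 + x^3)·Dx^3  (order 3).
h: a_k = 3, 4, 3/2, 1/6, 1/8, 9/40, 1/240, -239/1680, 1/13440, 13441/120960, …
ICs: h(0) = 3, h′(0) = 4, h′′(0) = 3.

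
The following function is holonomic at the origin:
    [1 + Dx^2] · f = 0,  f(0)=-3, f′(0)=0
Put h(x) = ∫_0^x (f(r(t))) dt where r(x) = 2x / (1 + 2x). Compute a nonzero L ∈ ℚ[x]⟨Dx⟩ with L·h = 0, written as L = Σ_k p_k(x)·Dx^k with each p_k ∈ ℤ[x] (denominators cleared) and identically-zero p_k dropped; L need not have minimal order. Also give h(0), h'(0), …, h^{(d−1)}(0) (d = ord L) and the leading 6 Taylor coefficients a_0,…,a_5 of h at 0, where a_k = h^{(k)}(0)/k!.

L = 4·Dx + (4 + 24·x + 48·x^2 + 32·x^3)·Dx^2 + (1 + 8·x + 24·x^2 + 32·x^3 + 16·x^4)·Dx^3  (order 3).
h: a_k = 0, -3, 0, 2, -6, 14, …
ICs: h(0) = 0, h′(0) = -3, h′′(0) = 0.

f: a_k = -3, 0, 3/2, 0, -1/8, 0, …
f∘r: x↦r, Dx↦Dx/r' in L_f ⇒ L₀.
∫: right-multiply L₀ by Dx.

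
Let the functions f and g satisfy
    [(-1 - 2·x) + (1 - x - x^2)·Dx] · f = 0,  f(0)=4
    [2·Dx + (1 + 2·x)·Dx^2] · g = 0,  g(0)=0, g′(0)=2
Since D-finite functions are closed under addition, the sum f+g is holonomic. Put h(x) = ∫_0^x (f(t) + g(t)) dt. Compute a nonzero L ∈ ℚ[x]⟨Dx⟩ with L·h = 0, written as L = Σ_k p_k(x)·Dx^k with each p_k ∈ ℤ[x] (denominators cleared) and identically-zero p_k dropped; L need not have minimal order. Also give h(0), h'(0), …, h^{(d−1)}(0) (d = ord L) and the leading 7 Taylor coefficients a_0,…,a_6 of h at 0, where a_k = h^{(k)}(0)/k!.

L = (34 + 92·x + 116·x^2 + 48·x^3 + 24·x^4)·Dx^2 + (5 + 60·x + 170·x^2 + 180·x^3 + 100·x^4 + 40·x^5)·Dx^3 + (-3 - 11·x - 5·x^2 + 20·x^3 + 30·x^4 + 24·x^5 + 8·x^6)·Dx^4  (order 4).
h: a_k = 0, 4, 3, 2, 11/3, 16/5, 32/5, …
ICs: h(0) = 0, h′(0) = 4, h′′(0) = 6, h′′′(0) = 12.

f: a_k = 4, 4, 8, 12, 20, 32, 52, …
g: a_k = 0, 2, -2, 8/3, -4, 32/5, -32/3, …
f+g: L₀ = lclm(L_f,L_g), ord ≤ 1+2.
∫: right-multiply L₀ by Dx.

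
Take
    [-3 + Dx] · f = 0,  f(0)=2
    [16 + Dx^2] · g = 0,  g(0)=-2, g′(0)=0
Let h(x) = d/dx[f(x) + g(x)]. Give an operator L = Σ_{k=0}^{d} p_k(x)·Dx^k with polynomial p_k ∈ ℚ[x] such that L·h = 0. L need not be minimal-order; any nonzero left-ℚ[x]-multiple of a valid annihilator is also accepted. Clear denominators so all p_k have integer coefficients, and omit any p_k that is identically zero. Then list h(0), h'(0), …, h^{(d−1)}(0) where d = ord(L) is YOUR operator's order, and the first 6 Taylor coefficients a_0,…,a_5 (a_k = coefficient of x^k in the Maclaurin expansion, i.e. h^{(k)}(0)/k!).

L = 48 - 16·Dx + 3·Dx^2 - Dx^3  (order 3).
h: a_k = 6, 50, 27, -175/3, 81/4, 965/12, …
ICs: h(0) = 6, h′(0) = 50, h′′(0) = 54.

f: a_k = 2, 6, 9, 9, 27/4, 81/20, …
g: a_k = -2, 0, 16, 0, -64/3, 0, …
h₀=f+g: left-lcm gives L₀, ord ≤ 3.
Differentiate: ansatz ord ≤ ord L₀ ⇒ L.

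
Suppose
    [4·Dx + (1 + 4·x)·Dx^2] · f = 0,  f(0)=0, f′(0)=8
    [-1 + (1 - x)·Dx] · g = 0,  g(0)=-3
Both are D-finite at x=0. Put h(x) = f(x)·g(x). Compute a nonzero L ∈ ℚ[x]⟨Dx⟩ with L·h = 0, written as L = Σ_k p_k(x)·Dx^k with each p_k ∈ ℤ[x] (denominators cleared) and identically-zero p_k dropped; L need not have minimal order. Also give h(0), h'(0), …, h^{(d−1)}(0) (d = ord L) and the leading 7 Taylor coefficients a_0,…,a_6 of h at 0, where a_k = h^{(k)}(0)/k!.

L = 4 + (-2 + 12·x)·Dx + (-1 - 3·x + 4·x^2)·Dx^2  (order 2).
h: a_k = 0, -24, 24, -104, 280, -4744/5, 15736/5, …
ICs: h(0) = 0, h′(0) = -24.

f: a_k = 0, 8, -16, 128/3, -128, 2048/5, -4096/3, …
g: a_k = -3, -3, -3, -3, -3, -3, -3, …
Sym-product of L_f,L_g gives L₀ (≤ ord 2).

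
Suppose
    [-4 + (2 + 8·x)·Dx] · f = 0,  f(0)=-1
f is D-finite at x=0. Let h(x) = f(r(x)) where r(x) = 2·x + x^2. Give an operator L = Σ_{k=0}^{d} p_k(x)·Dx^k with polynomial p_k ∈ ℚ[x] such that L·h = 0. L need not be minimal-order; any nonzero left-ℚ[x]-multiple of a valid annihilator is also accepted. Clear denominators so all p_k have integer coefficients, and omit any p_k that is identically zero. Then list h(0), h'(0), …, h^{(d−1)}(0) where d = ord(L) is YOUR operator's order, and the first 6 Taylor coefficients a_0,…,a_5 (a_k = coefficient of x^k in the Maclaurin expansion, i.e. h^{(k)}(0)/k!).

L = (-4 - 4·x) + (1 + 8·x + 4·x^2)·Dx  (order 1).
h: a_k = -1, -4, 6, -24, 114, -600, …
ICs: h(0) = -1.

f: a_k = -1, -2, 2, -4, 10, -28, …
f∘r: x↦r, Dx↦Dx/r' in L_f ⇒ L₀.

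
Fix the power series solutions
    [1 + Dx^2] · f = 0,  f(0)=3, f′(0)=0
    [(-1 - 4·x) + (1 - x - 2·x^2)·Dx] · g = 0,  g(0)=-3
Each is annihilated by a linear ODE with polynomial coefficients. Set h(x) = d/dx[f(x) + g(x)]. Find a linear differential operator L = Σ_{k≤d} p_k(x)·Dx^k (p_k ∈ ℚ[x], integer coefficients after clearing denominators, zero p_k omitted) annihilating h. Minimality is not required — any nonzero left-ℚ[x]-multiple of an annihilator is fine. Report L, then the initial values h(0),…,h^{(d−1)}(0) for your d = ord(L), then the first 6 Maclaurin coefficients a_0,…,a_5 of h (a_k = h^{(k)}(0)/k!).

L = (270 + 1200·x + 2862·x^2 + 1860·x^3 + 1920·x^4 + 144·x^5 + 96·x^6) + (-31 - 115·x + 75·x^2 + 241·x^3 + 430·x^4 + 372·x^5 + 56·x^6 + 32·x^7)·Dx + (270 + 1200·x + 2862·x^2 + 1860·x^3 + 1920·x^4 + 144·x^5 + 96·x^6)·Dx^2 + (-31 - 115·x + 75·x^2 + 241·x^3 + 430·x^4 + 372·x^5 + 56·x^6 + 32·x^7)·Dx^3  (order 3).
h: a_k = -3, -21, -45, -263/2, -315, -30961/40, …
ICs: h(0) = -3, h′(0) = -21, h′′(0) = -90.

f: a_k = 3, 0, -3/2, 0, 1/8, 0, …
g: a_k = -3, -3, -9, -15, -33, -63, …
Sum ⇒ L₀ = lclm(L_f,L_g) in ℚ(x)⟨Dx⟩.
h=h₀': d/dx-closure on L₀ ⇒ L.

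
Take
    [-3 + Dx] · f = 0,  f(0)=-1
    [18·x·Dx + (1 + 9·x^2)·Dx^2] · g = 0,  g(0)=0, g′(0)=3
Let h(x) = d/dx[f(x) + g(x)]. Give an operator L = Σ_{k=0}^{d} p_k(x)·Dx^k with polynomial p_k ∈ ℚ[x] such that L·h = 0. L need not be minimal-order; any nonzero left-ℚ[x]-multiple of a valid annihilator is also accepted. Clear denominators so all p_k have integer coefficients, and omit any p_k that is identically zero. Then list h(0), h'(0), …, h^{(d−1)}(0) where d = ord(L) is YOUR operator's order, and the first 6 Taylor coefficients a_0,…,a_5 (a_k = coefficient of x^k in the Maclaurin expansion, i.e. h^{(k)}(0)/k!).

L = (18 - 108·x - 162·x^2) + (-9 + 27·x + 27·x^2 - 81·x^3)·Dx + (1 + 3·x + 9·x^2 + 27·x^3)·Dx^2  (order 2).
h: a_k = 0, -9, -81/2, -27/2, 1863/8, -243/40, …
ICs: h(0) = 0, h′(0) = -9.

f: a_k = -1, -3, -9/2, -9/2, -27/8, -81/40, …
g: a_k = 0, 3, 0, -9, 0, 243/5, …
h₀=f+g: left-lcm gives L₀, ord ≤ 3.
h₀' ⇒ L via d/dx closure of L₀.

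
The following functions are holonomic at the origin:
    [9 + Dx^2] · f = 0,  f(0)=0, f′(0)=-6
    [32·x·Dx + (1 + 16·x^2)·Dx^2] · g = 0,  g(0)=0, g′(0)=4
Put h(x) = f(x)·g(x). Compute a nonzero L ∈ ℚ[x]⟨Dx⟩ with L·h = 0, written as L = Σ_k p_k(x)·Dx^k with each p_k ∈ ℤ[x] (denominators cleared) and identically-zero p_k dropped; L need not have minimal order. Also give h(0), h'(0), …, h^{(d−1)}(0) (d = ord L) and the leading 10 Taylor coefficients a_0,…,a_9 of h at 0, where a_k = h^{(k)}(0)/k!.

L = (16425 + 696384·x^2 + 2778624·x^4 + 11943936·x^6 + 47775744·x^8) + (23616·x + 543744·x^3 + 3981312·x^5 + 21233664·x^7)·Dx + (2050 + 87168·x^2 + 470016·x^4 + 2654208·x^6 + 10616832·x^8)·Dx^2 + (2624·x + 60416·x^3 + 442368·x^5 + 2359296·x^7)·Dx^3 + (25 + 1088·x^2 + 17920·x^4 + 147456·x^6 + 589824·x^8)·Dx^4  (order 4).
h: a_k = 0, 0, -24, 0, 164, 0, -1437, 0, 31953/2, 0, …
ICs: h(0) = 0, h′(0) = 0, h′′(0) = -48, h′′′(0) = 0.

f: a_k = 0, -6, 0, 9, 0, -81/20, 0, 243/280, 0, -243/2240, …
g: a_k = 0, 4, 0, -64/3, 0, 1024/5, 0, -16384/7, 0, 262144/9, …
Sym-product of L_f,L_g gives L₀ (≤ ord 4).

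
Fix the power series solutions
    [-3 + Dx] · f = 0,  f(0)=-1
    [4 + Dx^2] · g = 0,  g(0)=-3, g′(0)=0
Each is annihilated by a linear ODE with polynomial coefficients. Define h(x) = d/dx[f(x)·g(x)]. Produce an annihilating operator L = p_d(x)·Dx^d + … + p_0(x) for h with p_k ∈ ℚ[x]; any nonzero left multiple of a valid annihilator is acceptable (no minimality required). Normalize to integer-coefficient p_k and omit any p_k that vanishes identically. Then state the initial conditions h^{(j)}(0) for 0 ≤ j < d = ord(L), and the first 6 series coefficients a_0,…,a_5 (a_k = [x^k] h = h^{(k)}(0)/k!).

L = 13 - 6·Dx + Dx^2  (order 2).
h: a_k = 9, 15, -27/2, -119/2, -597/8, -407/8, …
ICs: h(0) = 9, h′(0) = 15.

f: a_k = -1, -3, -9/2, -9/2, -27/8, -81/40, …
g: a_k = -3, 0, 6, 0, -2, 0, …
L₀ := L_f ⊗_s L_g (sym. prod.), ord ≤ 2.
h=h₀': d/dx-closure on L₀ ⇒ L.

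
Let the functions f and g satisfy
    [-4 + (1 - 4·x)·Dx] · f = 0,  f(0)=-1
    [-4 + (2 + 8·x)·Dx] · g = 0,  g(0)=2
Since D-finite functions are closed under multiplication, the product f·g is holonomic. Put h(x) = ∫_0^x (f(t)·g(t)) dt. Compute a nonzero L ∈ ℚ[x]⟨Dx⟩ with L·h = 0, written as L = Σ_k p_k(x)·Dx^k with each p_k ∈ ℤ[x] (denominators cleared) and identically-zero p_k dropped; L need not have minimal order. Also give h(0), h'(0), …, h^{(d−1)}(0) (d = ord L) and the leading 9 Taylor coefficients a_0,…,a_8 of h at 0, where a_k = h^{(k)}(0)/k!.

L = (6 + 8·x)·Dx + (-1 + 16·x^2)·Dx^2  (order 2).
h: a_k = 0, -2, -6, -44/3, -46, -716/5, -1460/3, -11512/7, -5822, …
ICs: h(0) = 0, h′(0) = -2.

f: a_k = -1, -4, -16, -64, -256, -1024, -4096, -16384, -65536, …
g: a_k = 2, 4, -4, 8, -20, 56, -168, 528, -1716, …
L₀ := L_f ⊗_s L_g (sym. prod.), ord ≤ 1.
Integrate: L := L₀·Dx.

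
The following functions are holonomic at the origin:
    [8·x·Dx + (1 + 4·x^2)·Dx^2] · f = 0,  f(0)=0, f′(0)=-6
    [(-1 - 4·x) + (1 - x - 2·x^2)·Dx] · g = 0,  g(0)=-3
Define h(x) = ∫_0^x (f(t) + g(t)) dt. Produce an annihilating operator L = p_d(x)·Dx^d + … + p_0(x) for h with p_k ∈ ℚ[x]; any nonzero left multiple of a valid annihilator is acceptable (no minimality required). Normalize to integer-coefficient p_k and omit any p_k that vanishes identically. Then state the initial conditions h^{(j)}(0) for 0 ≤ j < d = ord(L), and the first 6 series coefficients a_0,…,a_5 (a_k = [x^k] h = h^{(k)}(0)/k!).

L = (24 - 96·x - 864·x^2 - 1536·x^3 - 3264·x^4 - 768·x^6)·Dx^2 + (-19 - 80·x - 100·x^2 - 544·x^3 - 1424·x^4 - 2368·x^5 - 192·x^6 - 768·x^7)·Dx^3 + (3 + 7·x + 32·x^2 - 28·x^3 + 24·x^4 - 240·x^5 - 256·x^6 - 64·x^7 - 128·x^8)·Dx^4  (order 4).
h: a_k = 0, -3, -9/2, -3, -7/4, -33/5, …
ICs: h(0) = 0, h′(0) = -3, h′′(0) = -9, h′′′(0) = -18.

f: a_k = 0, -6, 0, 8, 0, -96/5, …
g: a_k = -3, -3, -9, -15, -33, -63, …
Sum ⇒ L₀ = lclm(L_f,L_g) in ℚ(x)⟨Dx⟩.
Integrate: L := L₀·Dx.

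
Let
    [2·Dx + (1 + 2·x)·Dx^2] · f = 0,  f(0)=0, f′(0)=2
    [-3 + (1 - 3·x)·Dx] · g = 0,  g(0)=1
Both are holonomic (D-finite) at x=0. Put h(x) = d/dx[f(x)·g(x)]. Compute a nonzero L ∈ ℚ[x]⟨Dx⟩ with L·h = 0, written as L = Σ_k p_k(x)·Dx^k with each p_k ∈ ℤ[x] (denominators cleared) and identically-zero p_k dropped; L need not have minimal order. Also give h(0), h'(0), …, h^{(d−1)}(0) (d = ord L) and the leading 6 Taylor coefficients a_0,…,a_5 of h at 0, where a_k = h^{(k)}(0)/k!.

f: a_k = 0, 2, -2, 8/3, -4, 32/5, …
g: a_k = 1, 3, 9, 27, 81, 243, …
f·g: L₀ = L_f ⊗_s L_g, ord ≤ 2·1.
h₀' ⇒ L via d/dx closure of L₀.
L = 24 + (5 + 30·x)·Dx + (-1 + x + 6·x^2)·Dx^2  (order 2).
h: a_k = 2, 8, 44, 160, 632, 11056/5, …
ICs: h(0) = 2, h′(0) = 8.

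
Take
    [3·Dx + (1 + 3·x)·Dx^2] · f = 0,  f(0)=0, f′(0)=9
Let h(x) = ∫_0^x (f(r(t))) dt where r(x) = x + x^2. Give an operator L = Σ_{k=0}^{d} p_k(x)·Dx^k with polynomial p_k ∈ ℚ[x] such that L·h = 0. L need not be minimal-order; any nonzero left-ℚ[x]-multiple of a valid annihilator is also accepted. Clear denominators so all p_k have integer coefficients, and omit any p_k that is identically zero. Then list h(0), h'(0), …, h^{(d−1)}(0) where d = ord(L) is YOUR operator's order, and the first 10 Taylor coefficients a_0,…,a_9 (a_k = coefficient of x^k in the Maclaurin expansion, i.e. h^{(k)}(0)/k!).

f: a_k = 0, 9, -27/2, 27, -243/4, 729/5, -729/2, 6561/7, -19683/8, 6561, …
f∘r: x↦r, Dx↦Dx/r' in L_f ⇒ L₀.
∫: right-multiply L₀ by Dx.
L = (1 + 6·x + 6·x^2)·Dx^2 + (1 + 5·x + 9·x^2 + 6·x^3)·Dx^3  (order 3).
h: a_k = 0, 0, 9/2, -3/2, 0, 27/20, -27/10, 27/7, -243/56, 27/8, …
ICs: h(0) = 0, h′(0) = 0, h′′(0) = 9.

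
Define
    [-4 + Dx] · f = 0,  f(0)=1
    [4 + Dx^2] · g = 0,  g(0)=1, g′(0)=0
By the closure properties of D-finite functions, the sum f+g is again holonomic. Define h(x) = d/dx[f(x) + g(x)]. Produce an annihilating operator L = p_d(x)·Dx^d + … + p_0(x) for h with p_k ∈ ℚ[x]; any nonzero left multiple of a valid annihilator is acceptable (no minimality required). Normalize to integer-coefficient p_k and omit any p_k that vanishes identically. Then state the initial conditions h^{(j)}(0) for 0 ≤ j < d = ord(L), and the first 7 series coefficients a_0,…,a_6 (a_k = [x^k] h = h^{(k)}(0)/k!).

f: a_k = 1, 4, 8, 32/3, 32/3, 128/15, 256/45, …
g: a_k = 1, 0, -2, 0, 2/3, 0, -4/45, …
L₀ := lclm(L_f,L_g); ord L₀ ≤ 1+2.
h₀' ⇒ L via d/dx closure of L₀.
L = 16 - 4·Dx + 4·Dx^2 - Dx^3  (order 3).
h: a_k = 4, 12, 32, 136/3, 128/3, 168/5, 1024/45, …
ICs: h(0) = 4, h′(0) = 12, h′′(0) = 64.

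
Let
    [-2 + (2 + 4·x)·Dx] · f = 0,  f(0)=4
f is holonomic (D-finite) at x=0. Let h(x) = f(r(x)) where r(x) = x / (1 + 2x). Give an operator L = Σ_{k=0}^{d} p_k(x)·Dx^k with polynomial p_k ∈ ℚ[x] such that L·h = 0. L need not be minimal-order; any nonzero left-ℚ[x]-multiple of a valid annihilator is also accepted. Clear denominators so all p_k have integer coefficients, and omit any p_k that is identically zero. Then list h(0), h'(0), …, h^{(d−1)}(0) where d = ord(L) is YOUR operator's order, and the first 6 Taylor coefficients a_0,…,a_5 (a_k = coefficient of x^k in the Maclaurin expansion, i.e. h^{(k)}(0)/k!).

f: a_k = 4, 4, -2, 2, -5/2, 7/2, …
f∘r: x↦r, Dx↦Dx/r' in L_f ⇒ L₀.
L = -1 + (1 + 6·x + 8·x^2)·Dx  (order 1).
h: a_k = 4, 4, -10, 26, -141/2, 399/2, …
ICs: h(0) = 4.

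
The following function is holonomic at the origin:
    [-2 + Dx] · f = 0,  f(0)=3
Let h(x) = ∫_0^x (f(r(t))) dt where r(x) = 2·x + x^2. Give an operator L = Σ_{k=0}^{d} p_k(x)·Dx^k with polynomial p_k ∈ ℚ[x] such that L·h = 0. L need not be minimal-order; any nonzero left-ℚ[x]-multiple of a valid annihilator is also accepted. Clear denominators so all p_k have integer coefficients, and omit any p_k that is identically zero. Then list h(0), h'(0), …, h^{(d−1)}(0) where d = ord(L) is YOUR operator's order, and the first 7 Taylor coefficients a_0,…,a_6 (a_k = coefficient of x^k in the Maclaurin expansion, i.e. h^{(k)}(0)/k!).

f: a_k = 3, 6, 6, 4, 2, 4/5, 4/15, …
L₀ from L_f via x↦r, Dx↦r'^{-1}Dx.
Integrate: L := L₀·Dx.
L = (-4 - 4·x)·Dx + Dx^2  (order 2).
h: a_k = 0, 3, 6, 10, 14, 86/5, 284/15, …
ICs: h(0) = 0, h′(0) = 3.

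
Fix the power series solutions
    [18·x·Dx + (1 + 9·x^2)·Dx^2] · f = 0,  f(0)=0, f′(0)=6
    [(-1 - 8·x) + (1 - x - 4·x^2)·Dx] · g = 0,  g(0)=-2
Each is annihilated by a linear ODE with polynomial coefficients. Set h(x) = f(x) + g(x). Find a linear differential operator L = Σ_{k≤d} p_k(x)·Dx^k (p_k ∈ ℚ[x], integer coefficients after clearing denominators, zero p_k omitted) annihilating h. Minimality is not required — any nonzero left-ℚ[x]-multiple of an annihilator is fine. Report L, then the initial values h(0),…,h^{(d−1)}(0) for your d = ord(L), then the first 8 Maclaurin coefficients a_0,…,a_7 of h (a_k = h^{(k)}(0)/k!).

f: a_k = 0, 6, 0, -18, 0, 486/5, 0, -4374/7, …
g: a_k = -2, -2, -10, -18, -58, -130, -362, -882, …
Weyl lclm of L_f,L_g ⇒ L₀ (ord ≤ 3).
L = (90 - 360·x - 6462·x^2 - 14688·x^3 - 63936·x^4 - 31104·x^6)·Dx + (-36 - 294·x - 324·x^2 - 3198·x^3 - 13680·x^4 - 46080·x^5 - 3888·x^6 - 31104·x^7)·Dx^2 + (5 + 16·x + 160·x^2 - 96·x^3 + 555·x^4 - 2304·x^5 - 4896·x^6 - 1296·x^7 - 5184·x^8)·Dx^3  (order 3).
h: a_k = -2, 4, -10, -36, -58, -164/5, -362, -10548/7, …
ICs: h(0) = -2, h′(0) = 4, h′′(0) = -20.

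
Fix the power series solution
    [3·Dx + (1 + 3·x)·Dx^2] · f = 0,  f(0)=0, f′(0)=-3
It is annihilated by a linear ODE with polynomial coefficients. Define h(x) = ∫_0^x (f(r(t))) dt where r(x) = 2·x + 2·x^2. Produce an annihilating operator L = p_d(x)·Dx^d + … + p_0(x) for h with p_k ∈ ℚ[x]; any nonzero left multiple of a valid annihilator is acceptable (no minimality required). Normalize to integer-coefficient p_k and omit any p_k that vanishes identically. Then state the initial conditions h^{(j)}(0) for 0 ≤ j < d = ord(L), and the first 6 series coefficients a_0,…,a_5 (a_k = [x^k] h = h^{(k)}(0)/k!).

f: a_k = 0, -3, 9/2, -9, 81/4, -243/5, …
Change of var in L_f (x↦r) gives L₀.
∫: right-multiply L₀ by Dx.
L = (4 + 12·x + 12·x^2)·Dx^2 + (1 + 8·x + 18·x^2 + 12·x^3)·Dx^3  (order 3).
h: a_k = 0, 0, -3, 4, -9, 126/5, …
ICs: h(0) = 0, h′(0) = 0, h′′(0) = -6.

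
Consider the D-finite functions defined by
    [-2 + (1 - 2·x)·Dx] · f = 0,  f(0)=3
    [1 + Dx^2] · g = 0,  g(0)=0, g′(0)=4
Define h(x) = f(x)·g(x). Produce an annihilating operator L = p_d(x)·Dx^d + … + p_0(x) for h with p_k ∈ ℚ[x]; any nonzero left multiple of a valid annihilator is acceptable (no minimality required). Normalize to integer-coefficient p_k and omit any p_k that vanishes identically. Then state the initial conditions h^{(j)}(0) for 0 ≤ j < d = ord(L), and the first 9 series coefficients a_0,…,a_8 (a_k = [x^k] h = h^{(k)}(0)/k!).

f: a_k = 3, 6, 12, 24, 48, 96, 192, 384, 768, …
g: a_k = 0, 4, 0, -2/3, 0, 1/30, 0, -1/1260, 0, …
Product ⇒ symmetric product L₀, ord ≤ 2.
L = (-1 + 2·x) + 4·Dx + (-1 + 2·x)·Dx^2  (order 2).
h: a_k = 0, 12, 24, 46, 92, 1841/10, 1841/5, 309287/420, 309287/210, …
ICs: h(0) = 0, h′(0) = 12.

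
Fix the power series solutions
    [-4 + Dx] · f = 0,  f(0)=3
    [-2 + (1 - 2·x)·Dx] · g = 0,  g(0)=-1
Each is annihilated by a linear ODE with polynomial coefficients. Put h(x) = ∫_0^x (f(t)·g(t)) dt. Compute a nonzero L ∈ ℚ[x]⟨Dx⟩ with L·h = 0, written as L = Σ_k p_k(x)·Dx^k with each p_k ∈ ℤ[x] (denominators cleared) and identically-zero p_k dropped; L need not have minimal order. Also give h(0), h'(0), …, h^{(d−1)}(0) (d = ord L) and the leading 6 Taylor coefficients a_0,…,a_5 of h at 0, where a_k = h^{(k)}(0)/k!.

L = (6 - 8·x)·Dx + (-1 + 2·x)·Dx^2  (order 2).
h: a_k = 0, -3, -9, -20, -38, -336/5, …
ICs: h(0) = 0, h′(0) = -3.

f: a_k = 3, 12, 24, 32, 32, 128/5, …
g: a_k = -1, -2, -4, -8, -16, -32, …
L₀ := L_f ⊗_s L_g (sym. prod.), ord ≤ 1.
Integrate: L := L₀·Dx.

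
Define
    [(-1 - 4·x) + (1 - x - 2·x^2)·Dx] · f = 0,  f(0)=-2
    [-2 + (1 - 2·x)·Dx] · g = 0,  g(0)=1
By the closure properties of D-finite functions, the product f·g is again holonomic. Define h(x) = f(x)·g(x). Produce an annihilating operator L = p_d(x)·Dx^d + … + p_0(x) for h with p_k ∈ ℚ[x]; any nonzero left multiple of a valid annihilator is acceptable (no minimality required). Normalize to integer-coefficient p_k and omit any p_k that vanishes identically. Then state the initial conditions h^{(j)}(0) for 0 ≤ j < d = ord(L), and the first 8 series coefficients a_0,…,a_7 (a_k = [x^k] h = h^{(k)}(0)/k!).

f: a_k = -2, -2, -6, -10, -22, -42, -86, -170, …
g: a_k = 1, 2, 4, 8, 16, 32, 64, 128, …
L₀ := L_f ⊗_s L_g (sym. prod.), ord ≤ 1.
L = (3 + 6·x) + (-1 + x + 2·x^2)·Dx  (order 1).
h: a_k = -2, -6, -18, -46, -114, -270, -626, -1422, …
ICs: h(0) = -2.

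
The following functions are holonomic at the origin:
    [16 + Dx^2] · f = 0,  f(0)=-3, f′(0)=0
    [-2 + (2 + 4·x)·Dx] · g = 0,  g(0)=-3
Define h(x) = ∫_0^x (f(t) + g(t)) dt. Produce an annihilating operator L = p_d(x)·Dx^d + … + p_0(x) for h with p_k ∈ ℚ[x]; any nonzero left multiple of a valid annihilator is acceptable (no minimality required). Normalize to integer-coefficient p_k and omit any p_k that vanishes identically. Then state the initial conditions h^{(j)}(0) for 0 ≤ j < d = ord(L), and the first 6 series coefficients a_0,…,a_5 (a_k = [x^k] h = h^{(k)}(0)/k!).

L = (-304 - 1024·x - 1024·x^2)·Dx + (240 + 1504·x + 3072·x^2 + 2048·x^3)·Dx^2 + (-19 - 64·x - 64·x^2)·Dx^3 + (15 + 94·x + 192·x^2 + 128·x^3)·Dx^4  (order 4).
h: a_k = 0, -6, -3/2, 17/2, -3/8, -241/40, …
ICs: h(0) = 0, h′(0) = -6, h′′(0) = -3, h′′′(0) = 51.

f: a_k = -3, 0, 24, 0, -32, 0, …
g: a_k = -3, -3, 3/2, -3/2, 15/8, -21/8, …
L₀ := lclm(L_f,L_g); ord L₀ ≤ 2+1.
Integrate: L := L₀·Dx.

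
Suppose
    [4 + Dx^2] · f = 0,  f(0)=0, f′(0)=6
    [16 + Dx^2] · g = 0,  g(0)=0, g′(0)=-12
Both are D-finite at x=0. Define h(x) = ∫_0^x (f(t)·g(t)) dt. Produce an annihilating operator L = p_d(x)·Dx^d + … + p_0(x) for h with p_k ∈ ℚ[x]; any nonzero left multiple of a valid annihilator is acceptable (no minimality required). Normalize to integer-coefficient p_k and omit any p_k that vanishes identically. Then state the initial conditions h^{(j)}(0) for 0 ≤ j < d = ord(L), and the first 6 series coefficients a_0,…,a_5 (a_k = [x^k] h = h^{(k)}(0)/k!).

L = 144·Dx + 40·Dx^3 + Dx^5  (order 5).
h: a_k = 0, 0, 0, -24, 0, 48, …
ICs: h(0) = 0, h′(0) = 0, h′′(0) = 0, h′′′(0) = -144, h′′′′(0) = 0.

f: a_k = 0, 6, 0, -4, 0, 4/5, …
g: a_k = 0, -12, 0, 32, 0, -128/5, …
Product ⇒ symmetric product L₀, ord ≤ 4.
Integrate: L := L₀·Dx.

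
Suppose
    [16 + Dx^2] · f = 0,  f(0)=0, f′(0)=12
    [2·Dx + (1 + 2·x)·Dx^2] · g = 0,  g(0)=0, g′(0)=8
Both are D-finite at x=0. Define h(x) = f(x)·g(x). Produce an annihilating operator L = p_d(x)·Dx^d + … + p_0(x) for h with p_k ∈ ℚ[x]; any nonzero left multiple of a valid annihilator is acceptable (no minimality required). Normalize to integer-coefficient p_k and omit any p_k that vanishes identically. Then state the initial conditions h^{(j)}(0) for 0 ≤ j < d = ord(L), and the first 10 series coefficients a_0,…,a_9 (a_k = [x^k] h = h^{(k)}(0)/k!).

f: a_k = 0, 12, 0, -32, 0, 128/5, 0, -1024/105, 0, 2048/945, …
g: a_k = 0, 8, -8, 32/3, -16, 128/5, -128/3, 512/7, -128, 2048/9, …
Sym-product of L_f,L_g gives L₀ (≤ ord 4).
L = (2688 + 27648·x + 93184·x^2 + 131072·x^3 + 65536·x^4) + (896 + 5888·x + 12288·x^2 + 8192·x^3)·Dx + (408 + 3712·x + 11904·x^2 + 16384·x^3 + 8192·x^4)·Dx^2 + (56 + 368·x + 768·x^2 + 512·x^3)·Dx^3 + (15 + 124·x + 380·x^2 + 512·x^3 + 256·x^4)·Dx^4  (order 4).
h: a_k = 0, 0, 96, -96, -128, 64, 512/3, -1024/5, 26624/105, -52736/105, …
ICs: h(0) = 0, h′(0) = 0, h′′(0) = 192, h′′′(0) = -576.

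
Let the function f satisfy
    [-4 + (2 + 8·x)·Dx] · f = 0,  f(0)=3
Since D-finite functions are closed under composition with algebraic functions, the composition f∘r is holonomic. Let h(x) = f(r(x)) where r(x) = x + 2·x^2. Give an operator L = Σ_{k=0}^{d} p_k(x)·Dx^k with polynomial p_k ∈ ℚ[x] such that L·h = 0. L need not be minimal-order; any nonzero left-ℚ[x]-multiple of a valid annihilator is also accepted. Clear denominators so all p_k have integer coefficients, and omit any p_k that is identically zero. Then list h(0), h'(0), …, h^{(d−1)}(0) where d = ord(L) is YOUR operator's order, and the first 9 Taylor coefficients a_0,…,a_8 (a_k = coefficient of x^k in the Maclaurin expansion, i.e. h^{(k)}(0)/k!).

L = (-2 - 8·x) + (1 + 4·x + 8·x^2)·Dx  (order 1).
h: a_k = 3, 6, 6, -12, 18, -12, -36, 168, -366, …
ICs: h(0) = 3.

f: a_k = 3, 6, -6, 12, -30, 84, -252, 792, -2574, …
Change of var in L_f (x↦r) gives L₀.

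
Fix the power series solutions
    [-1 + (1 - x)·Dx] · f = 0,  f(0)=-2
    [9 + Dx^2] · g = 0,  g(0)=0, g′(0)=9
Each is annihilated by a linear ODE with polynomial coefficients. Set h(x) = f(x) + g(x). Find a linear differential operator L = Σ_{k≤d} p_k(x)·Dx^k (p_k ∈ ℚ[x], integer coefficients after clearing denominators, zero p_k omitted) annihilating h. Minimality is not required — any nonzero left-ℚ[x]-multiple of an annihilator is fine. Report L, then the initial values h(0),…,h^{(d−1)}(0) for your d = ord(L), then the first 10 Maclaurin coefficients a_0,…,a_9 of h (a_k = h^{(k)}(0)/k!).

L = (135 - 162·x + 81·x^2) + (-99 + 261·x - 243·x^2 + 81·x^3)·Dx + (15 - 18·x + 9·x^2)·Dx^2 + (-11 + 29·x - 27·x^2 + 9·x^3)·Dx^3  (order 3).
h: a_k = -2, 7, -2, -31/2, -2, 163/40, -2, -1849/560, -2, -8231/4480, …
ICs: h(0) = -2, h′(0) = 7, h′′(0) = -4.

f: a_k = -2, -2, -2, -2, -2, -2, -2, -2, -2, -2, …
g: a_k = 0, 9, 0, -27/2, 0, 243/40, 0, -729/560, 0, 729/4480, …
Weyl lclm of L_f,L_g ⇒ L₀ (ord ≤ 3).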